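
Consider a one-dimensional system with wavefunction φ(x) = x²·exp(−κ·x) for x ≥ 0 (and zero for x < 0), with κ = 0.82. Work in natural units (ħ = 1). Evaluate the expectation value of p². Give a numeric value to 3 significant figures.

p² φ = −ħ² d²φ/dx²; ⟨p²⟩ = −ħ² ∫ φ*·φ'' dx / ∫|φ|² dx.
Differentiate x²·exp(−κ·x) with the product rule; every integrand then reduces to terms xʲ·e^(−2κx) on [0, ∞), with ∫₀^∞ xʲ·e^(−2κx) dx = j!/(2κ)^(j+1).
State is unnormalized: ∫|φ|² dx = 2.0230, and ∫φ*·(−ħ² φ'') dx = 0.45342, so ⟨p²⟩ = 0.45342 / 2.0230.
⟨p²⟩ = 0.22413.

0.224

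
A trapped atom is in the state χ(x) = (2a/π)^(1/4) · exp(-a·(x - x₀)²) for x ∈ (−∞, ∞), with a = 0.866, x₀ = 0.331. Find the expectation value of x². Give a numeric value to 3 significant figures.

0.398

⟨x²⟩ = ∫ x²·|χ|² dx (integrals over the domain).
Gaussian moments (u = x − x₀): ∫u^(2j)·e^(−2au²) du = (2j−1)!!/(4a)^j · √(π/(2a)), odd powers integrate to 0; here √(π/(2a)) = 1.3468.
⟨x²⟩ = 0.39824.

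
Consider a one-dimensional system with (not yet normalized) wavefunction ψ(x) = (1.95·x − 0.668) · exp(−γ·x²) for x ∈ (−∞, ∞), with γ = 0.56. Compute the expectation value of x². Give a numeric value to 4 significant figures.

1.153

⟨x²⟩ = ∫ x²·|ψ|² dx / ∫|ψ|² dx (integrals over the domain).
Expand each integrand as polynomial × e^(−2γx²) and use ∫x^(2j)·e^(−2γx²) dx = (2j−1)!!/(4γ)^j · √(π/(2γ)), odd powers → 0; here √(π/(2γ)) = 1.6748.
State is unnormalized: ∫|ψ|² dx = 3.5904, and ∫ψ*·x²·ψ dx = 4.1413, so ⟨x²⟩ = 4.1413 / 3.5904.
⟨x²⟩ = 1.1534.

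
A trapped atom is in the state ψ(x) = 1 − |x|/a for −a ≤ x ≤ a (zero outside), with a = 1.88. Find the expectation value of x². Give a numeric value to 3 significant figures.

0.353

⟨x²⟩ = ∫ x²·|ψ|² dx / ∫|ψ|² dx (integrals over the domain).
ψ is even, so ∫ over [−a, a] = 2∫₀ᵃ with ψ = 1 − x/a there: ∫₀ᵃ (1 − x/a)² dx = a/3, ∫₀ᵃ x²(1 − x/a)² dx = a³/30, ∫₀ᵃ x⁴(1 − x/a)² dx = a⁵/105.
State is unnormalized: ∫|ψ|² dx = 1.2533, and ∫ψ*·x²·ψ dx = 0.44298, so ⟨x²⟩ = 0.44298 / 1.2533.
⟨x²⟩ = 0.35344.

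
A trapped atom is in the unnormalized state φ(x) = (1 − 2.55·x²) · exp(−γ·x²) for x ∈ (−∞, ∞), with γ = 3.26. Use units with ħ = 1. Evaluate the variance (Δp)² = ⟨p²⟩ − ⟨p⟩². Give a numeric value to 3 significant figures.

Compute ⟨p⟩ and ⟨p²⟩ separately; (Δp)² = ⟨p²⟩ − ⟨p⟩².
Expand each integrand as polynomial × e^(−2γx²) and use ∫x^(2j)·e^(−2γx²) dx = (2j−1)!!/(4γ)^j · √(π/(2γ)), odd powers → 0; here √(π/(2γ)) = 0.69415. Differentiate with the product rule, d/dx e^(−γx²) = −2γx·e^(−γx²).
Normalization: ∫|φ|² dx = 0.50230.
⟨p⟩ = 0.0000 and ⟨p²⟩ = 7.4731.
(Δp)² = 7.4731 − (0.0000)² = 7.4731.

7.47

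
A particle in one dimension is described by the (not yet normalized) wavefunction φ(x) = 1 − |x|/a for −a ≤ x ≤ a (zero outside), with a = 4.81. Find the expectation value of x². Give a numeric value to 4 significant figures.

⟨x²⟩ = ∫ x²·|φ|² dx / ∫|φ|² dx (integrals over the domain).
φ is even, so ∫ over [−a, a] = 2∫₀ᵃ with φ = 1 − x/a there: ∫₀ᵃ (1 − x/a)² dx = a/3, ∫₀ᵃ x²(1 − x/a)² dx = a³/30, ∫₀ᵃ x⁴(1 − x/a)² dx = a⁵/105.
State is unnormalized: ∫|φ|² dx = 3.2067, and ∫φ*·x²·φ dx = 7.4190, so ⟨x²⟩ = 7.4190 / 3.2067.
⟨x²⟩ = 2.3136.

2.314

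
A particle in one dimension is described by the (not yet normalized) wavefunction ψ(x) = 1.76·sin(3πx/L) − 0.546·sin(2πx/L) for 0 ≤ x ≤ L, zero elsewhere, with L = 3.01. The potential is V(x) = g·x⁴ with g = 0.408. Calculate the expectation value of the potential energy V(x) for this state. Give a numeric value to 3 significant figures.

9.00

⟨V⟩ = ∫ V(x)·|ψ|² dx / ∫|ψ|² dx.
On 0 ≤ x ≤ L (j ≠ l): ∫sin²(jπx/L) dx = L/2, ∫sin(jπx/L)·sin(lπx/L) dx = 0; diagonal moments ∫x·sin²(jπx/L) dx = L²/4, ∫x²·sin²(jπx/L) dx = L³·(1/6 − 1/(4j²π²)); cross terms ∫x·sin(jπx/L)·sin(lπx/L) dx = 0 for j + l even and −4jlL²/(π²(j² − l²)²) for j + l odd, ∫x²·sin(jπx/L)·sin(lπx/L) dx = (−1)^(j+l)·4jlL³/(π²(j² − l²)²); higher powers the same way via product-to-sum and parts.
State is unnormalized: ∫|ψ|² dx = 5.1106, and ∫ψ*·V(x)·ψ dx = 45.998, so ⟨V⟩ = 45.998 / 5.1106.
⟨V⟩ = 9.0006.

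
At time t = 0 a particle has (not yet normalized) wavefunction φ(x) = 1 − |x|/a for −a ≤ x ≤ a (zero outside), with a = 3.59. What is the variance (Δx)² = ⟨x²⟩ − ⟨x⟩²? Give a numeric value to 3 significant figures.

Compute ⟨x⟩ and ⟨x²⟩ separately, then (Δx)² = ⟨x²⟩ − ⟨x⟩².
φ is even, so ∫ over [−a, a] = 2∫₀ᵃ with φ = 1 − x/a there: ∫₀ᵃ (1 − x/a)² dx = a/3, ∫₀ᵃ x²(1 − x/a)² dx = a³/30, ∫₀ᵃ x⁴(1 − x/a)² dx = a⁵/105.
Normalization: ∫|φ|² dx = 2.3933.
⟨x⟩ = 0.0000 and ⟨x²⟩ = 1.2888.
(Δx)² = 1.2888 − (0.0000)² = 1.2888.

1.29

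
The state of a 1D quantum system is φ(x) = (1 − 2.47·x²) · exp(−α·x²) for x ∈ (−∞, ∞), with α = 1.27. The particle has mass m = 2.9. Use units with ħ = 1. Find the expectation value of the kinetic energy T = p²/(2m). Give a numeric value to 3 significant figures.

1.08

T = −(ħ²/2m) d²/dx², so ⟨T⟩ = −(ħ²/2m) ∫ φ*·φ'' dx / ∫|φ|² dx; with m = 2.9.
Expand each integrand as polynomial × e^(−2αx²) and use ∫x^(2j)·e^(−2αx²) dx = (2j−1)!!/(4α)^j · √(π/(2α)), odd powers → 0; here √(π/(2α)) = 1.1121. Differentiate with the product rule, d/dx e^(−αx²) = −2αx·e^(−αx²).
State is unnormalized: ∫|φ|² dx = 0.81941, and ∫φ*·(−ħ²/2m · φ'') dx = 0.88332, so ⟨T⟩ = 0.88332 / 0.81941.
⟨T⟩ = 1.0780.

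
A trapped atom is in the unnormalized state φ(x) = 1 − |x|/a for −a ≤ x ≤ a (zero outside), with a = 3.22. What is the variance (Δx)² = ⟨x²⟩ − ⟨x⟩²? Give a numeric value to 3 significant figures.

1.04

Compute ⟨x⟩ and ⟨x²⟩ separately, then (Δx)² = ⟨x²⟩ − ⟨x⟩².
φ is even, so ∫ over [−a, a] = 2∫₀ᵃ with φ = 1 − x/a there: ∫₀ᵃ (1 − x/a)² dx = a/3, ∫₀ᵃ x²(1 − x/a)² dx = a³/30, ∫₀ᵃ x⁴(1 − x/a)² dx = a⁵/105.
Normalization: ∫|φ|² dx = 2.1467.
⟨x⟩ = 0.0000 and ⟨x²⟩ = 1.0368.
(Δx)² = 1.0368 − (0.0000)² = 1.0368.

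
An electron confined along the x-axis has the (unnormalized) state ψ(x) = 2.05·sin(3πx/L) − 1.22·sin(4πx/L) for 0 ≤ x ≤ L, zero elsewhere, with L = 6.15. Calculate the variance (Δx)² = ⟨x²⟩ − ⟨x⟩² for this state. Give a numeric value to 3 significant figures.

Compute ⟨x⟩ and ⟨x²⟩ separately, then (Δx)² = ⟨x²⟩ − ⟨x⟩².
On 0 ≤ x ≤ L (j ≠ l): ∫sin²(jπx/L) dx = L/2, ∫sin(jπx/L)·sin(lπx/L) dx = 0; diagonal moments ∫x·sin²(jπx/L) dx = L²/4, ∫x²·sin²(jπx/L) dx = L³·(1/6 − 1/(4j²π²)); cross terms ∫x·sin(jπx/L)·sin(lπx/L) dx = 0 for j + l even and −4jlL²/(π²(j² − l²)²) for j + l odd, ∫x²·sin(jπx/L)·sin(lπx/L) dx = (−1)^(j+l)·4jlL³/(π²(j² − l²)²); higher powers the same way via product-to-sum and parts.
Normalization: ∫|ψ|² dx = 17.500.
⟨x⟩ = 4.1480 and ⟨x²⟩ = 19.018.
(Δx)² = 19.018 − (4.1480)² = 1.8119.

1.81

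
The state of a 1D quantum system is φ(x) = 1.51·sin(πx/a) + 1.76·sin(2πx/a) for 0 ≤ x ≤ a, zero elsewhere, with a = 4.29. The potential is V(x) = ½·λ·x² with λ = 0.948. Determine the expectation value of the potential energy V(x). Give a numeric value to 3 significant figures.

⟨V⟩ = ∫ V(x)·|φ|² dx / ∫|φ|² dx.
On 0 ≤ x ≤ a (j ≠ l): ∫sin²(jπx/a) dx = a/2, ∫sin(jπx/a)·sin(lπx/a) dx = 0; diagonal moments ∫x·sin²(jπx/a) dx = a²/4, ∫x²·sin²(jπx/a) dx = a³·(1/6 − 1/(4j²π²)); cross terms ∫x·sin(jπx/a)·sin(lπx/a) dx = 0 for j + l even and −4jla²/(π²(j² − l²)²) for j + l odd, ∫x²·sin(jπx/a)·sin(lπx/a) dx = (−1)^(j+l)·4jla³/(π²(j² − l²)²); higher powers the same way via product-to-sum and parts.
State is unnormalized: ∫|φ|² dx = 11.535, and ∫φ*·V(x)·φ dx = 12.732, so ⟨V⟩ = 12.732 / 11.535.
⟨V⟩ = 1.1037.

1.10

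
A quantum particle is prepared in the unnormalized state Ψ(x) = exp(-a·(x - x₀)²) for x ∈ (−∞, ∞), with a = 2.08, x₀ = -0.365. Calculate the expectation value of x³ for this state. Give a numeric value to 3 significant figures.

⟨x³⟩ = ∫ x³·|Ψ|² dx / ∫|Ψ|² dx (integrals over the domain).
Gaussian moments (u = x − x₀): ∫u^(2j)·e^(−2au²) du = (2j−1)!!/(4a)^j · √(π/(2a)), odd powers integrate to 0; here √(π/(2a)) = 0.86902.
State is unnormalized: ∫|Ψ|² dx = 0.86902, and ∫Ψ*·x³·Ψ dx = -0.15663, so ⟨x³⟩ = -0.15663 / 0.86902.
⟨x³⟩ = -0.18024.

-0.180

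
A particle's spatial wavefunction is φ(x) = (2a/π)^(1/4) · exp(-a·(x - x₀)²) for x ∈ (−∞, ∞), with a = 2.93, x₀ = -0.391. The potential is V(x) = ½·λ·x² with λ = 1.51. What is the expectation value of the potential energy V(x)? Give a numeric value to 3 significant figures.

⟨V⟩ = ∫ V(x)·|φ|² dx.
Gaussian moments (u = x − x₀): ∫u^(2j)·e^(−2au²) du = (2j−1)!!/(4a)^j · √(π/(2a)), odd powers integrate to 0; here √(π/(2a)) = 0.73219.
⟨V⟩ = 0.17984.

0.180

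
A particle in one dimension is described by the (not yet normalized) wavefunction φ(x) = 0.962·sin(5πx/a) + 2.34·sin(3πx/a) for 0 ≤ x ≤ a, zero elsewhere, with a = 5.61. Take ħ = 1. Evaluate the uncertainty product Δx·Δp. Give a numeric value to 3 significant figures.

Δx = √(⟨x²⟩−⟨x⟩²), Δp = √(⟨p²⟩−⟨p⟩²).
On 0 ≤ x ≤ a (j ≠ l): ∫sin²(jπx/a) dx = a/2, ∫sin(jπx/a)·sin(lπx/a) dx = 0; diagonal moments ∫x·sin²(jπx/a) dx = a²/4, ∫x²·sin²(jπx/a) dx = a³·(1/6 − 1/(4j²π²)); cross terms ∫x·sin(jπx/a)·sin(lπx/a) dx = 0 for j + l even and −4jla²/(π²(j² − l²)²) for j + l odd, ∫x²·sin(jπx/a)·sin(lπx/a) dx = (−1)^(j+l)·4jla³/(π²(j² − l²)²); higher powers the same way via product-to-sum and parts. d²/dx² sin(jπx/a) = −(jπ/a)²·sin(jπx/a); on 0 ≤ x ≤ a, ∫sin²(jπx/a) dx = a/2 and ∫sin(jπx/a)·sin(lπx/a) dx = 0 for j ≠ l, so only diagonal terms survive in ∫|φ|² and ∫φ·φ″; ∫φ·φ′ dx = [φ²/2] between the walls = 0.
Normalization: ∫|φ|² dx = 17.955.
⟨x⟩ = 2.8050, ⟨x²⟩ = 11.381 ⇒ Δx = 1.8744.
⟨p⟩ = 0.0000, ⟨p²⟩ = 3.5478 ⇒ Δp = 1.8836.
Δx·Δp = 3.5305.

3.53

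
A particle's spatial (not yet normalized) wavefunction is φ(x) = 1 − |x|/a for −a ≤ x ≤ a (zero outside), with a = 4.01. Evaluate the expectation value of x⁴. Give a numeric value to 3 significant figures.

7.39

⟨x⁴⟩ = ∫ x⁴·|φ|² dx / ∫|φ|² dx (integrals over the domain).
φ is even, so ∫ over [−a, a] = 2∫₀ᵃ with φ = 1 − x/a there: ∫₀ᵃ (1 − x/a)² dx = a/3, ∫₀ᵃ x²(1 − x/a)² dx = a³/30, ∫₀ᵃ x⁴(1 − x/a)² dx = a⁵/105.
State is unnormalized: ∫|φ|² dx = 2.6733, and ∫φ*·x⁴·φ dx = 19.750, so ⟨x⁴⟩ = 19.750 / 2.6733.
⟨x⁴⟩ = 7.3877.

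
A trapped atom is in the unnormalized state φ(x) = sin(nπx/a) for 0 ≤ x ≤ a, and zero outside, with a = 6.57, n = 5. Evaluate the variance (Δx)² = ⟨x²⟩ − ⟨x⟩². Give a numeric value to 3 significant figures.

3.51

Compute ⟨x⟩ and ⟨x²⟩ separately, then (Δx)² = ⟨x²⟩ − ⟨x⟩².
With sin²θ = (1 − cos2θ)/2 on 0 ≤ x ≤ a: ∫sin²(nπx/a) dx = a/2, ∫x·sin²(nπx/a) dx = a²/4, ∫x²·sin²(nπx/a) dx = a³·(1/6 − 1/(4n²π²)); higher powers xᵏ the same way, integrating xᵏ·cos(2nπx/a) by parts.
Normalization: ∫|φ|² dx = 3.2850.
⟨x⟩ = 3.2850 and ⟨x²⟩ = 14.301.
(Δx)² = 14.301 − (3.2850)² = 3.5096.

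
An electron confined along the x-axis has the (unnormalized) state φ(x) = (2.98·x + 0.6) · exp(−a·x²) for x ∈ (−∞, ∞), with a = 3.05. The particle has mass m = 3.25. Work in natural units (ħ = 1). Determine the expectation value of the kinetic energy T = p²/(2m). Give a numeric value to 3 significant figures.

1.10

T = −(ħ²/2m) d²/dx², so ⟨T⟩ = −(ħ²/2m) ∫ φ*·φ'' dx / ∫|φ|² dx; with m = 3.25.
Expand each integrand as polynomial × e^(−2ax²) and use ∫x^(2j)·e^(−2ax²) dx = (2j−1)!!/(4a)^j · √(π/(2a)), odd powers → 0; here √(π/(2a)) = 0.71765. Differentiate with the product rule, d/dx e^(−ax²) = −2ax·e^(−ax²).
State is unnormalized: ∫|φ|² dx = 0.78073, and ∫φ*·(−ħ²/2m · φ'') dx = 0.85657, so ⟨T⟩ = 0.85657 / 0.78073.
⟨T⟩ = 1.0971.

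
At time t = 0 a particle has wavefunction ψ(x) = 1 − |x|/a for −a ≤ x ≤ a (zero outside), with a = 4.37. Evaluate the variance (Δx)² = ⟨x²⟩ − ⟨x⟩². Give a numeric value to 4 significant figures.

1.910

Compute ⟨x⟩ and ⟨x²⟩ separately, then (Δx)² = ⟨x²⟩ − ⟨x⟩².
ψ is even, so ∫ over [−a, a] = 2∫₀ᵃ with ψ = 1 − x/a there: ∫₀ᵃ (1 − x/a)² dx = a/3, ∫₀ᵃ x²(1 − x/a)² dx = a³/30, ∫₀ᵃ x⁴(1 − x/a)² dx = a⁵/105.
Normalization: ∫|ψ|² dx = 2.9133.
⟨x⟩ = 0.0000 and ⟨x²⟩ = 1.9097.
(Δx)² = 1.9097 − (0.0000)² = 1.9097.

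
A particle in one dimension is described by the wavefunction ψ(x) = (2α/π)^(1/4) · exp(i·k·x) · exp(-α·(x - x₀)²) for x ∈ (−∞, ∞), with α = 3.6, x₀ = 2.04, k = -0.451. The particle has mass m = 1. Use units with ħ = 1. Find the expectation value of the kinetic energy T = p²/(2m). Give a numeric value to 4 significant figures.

1.902

T = −(ħ²/2m) d²/dx², so ⟨T⟩ = −(ħ²/2m) ∫ ψ*·ψ'' dx; with m = 1.
Gaussian moments (u = x − x₀): ∫u^(2j)·e^(−2αu²) du = (2j−1)!!/(4α)^j · √(π/(2α)), odd powers integrate to 0; here √(π/(2α)) = 0.66055. Derivatives: ψ′ = (ik − 2αu)·ψ, ψ″ = ((ik − 2αu)² − 2α)·ψ; the odd-in-u pieces drop out.
⟨T⟩ = 1.9017.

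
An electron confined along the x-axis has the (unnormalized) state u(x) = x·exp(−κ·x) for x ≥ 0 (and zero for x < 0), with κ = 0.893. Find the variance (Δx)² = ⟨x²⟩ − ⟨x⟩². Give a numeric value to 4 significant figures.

Compute ⟨x⟩ and ⟨x²⟩ separately, then (Δx)² = ⟨x²⟩ − ⟨x⟩².
Every integrand reduces to terms xʲ·e^(−2κx) on [0, ∞); use ∫₀^∞ xʲ·e^(−2κx) dx = j!/(2κ)^(j+1).
Normalization: ∫|u|² dx = 0.35106.
⟨x⟩ = 1.6797 and ⟨x²⟩ = 3.7620.
(Δx)² = 3.7620 − (1.6797)² = 0.94050.

0.9405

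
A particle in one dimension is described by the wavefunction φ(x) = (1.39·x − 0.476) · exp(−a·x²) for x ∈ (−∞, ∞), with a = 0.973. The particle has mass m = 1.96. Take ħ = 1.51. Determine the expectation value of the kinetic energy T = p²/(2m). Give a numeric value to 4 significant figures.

1.343

T = −(ħ²/2m) d²/dx², so ⟨T⟩ = −(ħ²/2m) ∫ φ*·φ'' dx / ∫|φ|² dx; with m = 1.96.
Expand each integrand as polynomial × e^(−2ax²) and use ∫x^(2j)·e^(−2ax²) dx = (2j−1)!!/(4a)^j · √(π/(2a)), odd powers → 0; here √(π/(2a)) = 1.2706. Differentiate with the product rule, d/dx e^(−ax²) = −2ax·e^(−ax²).
State is unnormalized: ∫|φ|² dx = 0.91864, and ∫φ*·(−ħ²/2m · φ'') dx = 1.2339, so ⟨T⟩ = 1.2339 / 0.91864.
⟨T⟩ = 1.3431.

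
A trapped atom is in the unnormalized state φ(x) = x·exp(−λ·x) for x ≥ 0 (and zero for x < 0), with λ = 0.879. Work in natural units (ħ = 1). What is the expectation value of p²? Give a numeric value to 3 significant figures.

p² φ = −ħ² d²φ/dx²; ⟨p²⟩ = −ħ² ∫ φ*·φ'' dx / ∫|φ|² dx.
Differentiate x·exp(−λ·x) with the product rule; every integrand then reduces to terms xʲ·e^(−2λx) on [0, ∞), with ∫₀^∞ xʲ·e^(−2λx) dx = j!/(2λ)^(j+1).
State is unnormalized: ∫|φ|² dx = 0.36811, and ∫φ*·(−ħ² φ'') dx = 0.28441, so ⟨p²⟩ = 0.28441 / 0.36811.
⟨p²⟩ = 0.77264.

0.773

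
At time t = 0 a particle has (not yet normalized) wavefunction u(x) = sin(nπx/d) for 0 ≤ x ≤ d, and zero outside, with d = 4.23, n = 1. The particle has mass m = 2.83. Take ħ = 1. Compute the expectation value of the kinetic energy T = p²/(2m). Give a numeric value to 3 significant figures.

T = −(ħ²/2m) d²/dx², so ⟨T⟩ = −(ħ²/2m) ∫ u*·u'' dx / ∫|u|² dx; with m = 2.83.
d/dx sin(nπx/d) = (nπ/d)·cos(nπx/d) and d²/dx² sin(nπx/d) = −(nπ/d)²·sin(nπx/d); on 0 ≤ x ≤ d, ∫sin²(nπx/d) dx = d/2 and ∫sin(nπx/d)·cos(nπx/d) dx = 0.
State is unnormalized: ∫|u|² dx = 2.1150, and ∫u*·(−ħ²/2m · u'') dx = 0.20612, so ⟨T⟩ = 0.20612 / 2.1150.
⟨T⟩ = 0.097455.

0.0975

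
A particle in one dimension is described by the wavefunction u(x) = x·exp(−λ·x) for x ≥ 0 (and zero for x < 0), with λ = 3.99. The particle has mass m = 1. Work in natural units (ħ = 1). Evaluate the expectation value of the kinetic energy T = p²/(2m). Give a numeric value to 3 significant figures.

T = −(ħ²/2m) d²/dx², so ⟨T⟩ = −(ħ²/2m) ∫ u*·u'' dx / ∫|u|² dx; with m = 1.
Differentiate x·exp(−λ·x) with the product rule; every integrand then reduces to terms xʲ·e^(−2λx) on [0, ∞), with ∫₀^∞ xʲ·e^(−2λx) dx = j!/(2λ)^(j+1).
State is unnormalized: ∫|u|² dx = 0.0039357, and ∫u*·(−ħ²/2m · u'') dx = 0.031328, so ⟨T⟩ = 0.031328 / 0.0039357.
⟨T⟩ = 7.9601.

7.96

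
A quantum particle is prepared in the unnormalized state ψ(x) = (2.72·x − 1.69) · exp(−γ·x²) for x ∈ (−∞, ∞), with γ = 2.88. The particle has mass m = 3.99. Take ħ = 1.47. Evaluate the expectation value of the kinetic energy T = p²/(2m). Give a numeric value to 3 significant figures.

T = −(ħ²/2m) d²/dx², so ⟨T⟩ = −(ħ²/2m) ∫ ψ*·ψ'' dx / ∫|ψ|² dx; with m = 3.99.
Expand each integrand as polynomial × e^(−2γx²) and use ∫x^(2j)·e^(−2γx²) dx = (2j−1)!!/(4γ)^j · √(π/(2γ)), odd powers → 0; here √(π/(2γ)) = 0.73852. Differentiate with the product rule, d/dx e^(−γx²) = −2γx·e^(−γx²).
State is unnormalized: ∫|ψ|² dx = 2.5836, and ∫ψ*·(−ħ²/2m · ψ'') dx = 2.7547, so ⟨T⟩ = 2.7547 / 2.5836.
⟨T⟩ = 1.0662.

1.07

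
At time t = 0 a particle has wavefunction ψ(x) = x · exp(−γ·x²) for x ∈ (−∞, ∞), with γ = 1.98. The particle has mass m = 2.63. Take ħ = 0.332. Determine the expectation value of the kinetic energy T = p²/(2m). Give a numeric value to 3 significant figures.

0.124

T = −(ħ²/2m) d²/dx², so ⟨T⟩ = −(ħ²/2m) ∫ ψ*·ψ'' dx / ∫|ψ|² dx; with m = 2.63.
Expand each integrand as polynomial × e^(−2γx²) and use ∫x^(2j)·e^(−2γx²) dx = (2j−1)!!/(4γ)^j · √(π/(2γ)), odd powers → 0; here √(π/(2γ)) = 0.89069. Differentiate with the product rule, d/dx e^(−γx²) = −2γx·e^(−γx²).
State is unnormalized: ∫|ψ|² dx = 0.11246, and ∫ψ*·(−ħ²/2m · ψ'') dx = 0.013998, so ⟨T⟩ = 0.013998 / 0.11246.
⟨T⟩ = 0.12447.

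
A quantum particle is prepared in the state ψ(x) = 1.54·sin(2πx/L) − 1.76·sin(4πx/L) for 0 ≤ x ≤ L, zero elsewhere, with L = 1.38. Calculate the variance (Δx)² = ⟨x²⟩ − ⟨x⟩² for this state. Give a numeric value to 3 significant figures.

0.0598

Compute ⟨x⟩ and ⟨x²⟩ separately, then (Δx)² = ⟨x²⟩ − ⟨x⟩².
On 0 ≤ x ≤ L (j ≠ l): ∫sin²(jπx/L) dx = L/2, ∫sin(jπx/L)·sin(lπx/L) dx = 0; diagonal moments ∫x·sin²(jπx/L) dx = L²/4, ∫x²·sin²(jπx/L) dx = L³·(1/6 − 1/(4j²π²)); cross terms ∫x·sin(jπx/L)·sin(lπx/L) dx = 0 for j + l even and −4jlL²/(π²(j² − l²)²) for j + l odd, ∫x²·sin(jπx/L)·sin(lπx/L) dx = (−1)^(j+l)·4jlL³/(π²(j² − l²)²); higher powers the same way via product-to-sum and parts.
Normalization: ∫|ψ|² dx = 3.7737.
⟨x⟩ = 0.69000 and ⟨x²⟩ = 0.53593.
(Δx)² = 0.53593 − (0.69000)² = 0.059827.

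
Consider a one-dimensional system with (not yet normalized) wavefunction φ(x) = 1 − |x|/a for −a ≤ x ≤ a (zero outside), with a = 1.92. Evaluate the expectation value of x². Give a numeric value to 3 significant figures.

⟨x²⟩ = ∫ x²·|φ|² dx / ∫|φ|² dx (integrals over the domain).
φ is even, so ∫ over [−a, a] = 2∫₀ᵃ with φ = 1 − x/a there: ∫₀ᵃ (1 − x/a)² dx = a/3, ∫₀ᵃ x²(1 − x/a)² dx = a³/30, ∫₀ᵃ x⁴(1 − x/a)² dx = a⁵/105.
State is unnormalized: ∫|φ|² dx = 1.2800, and ∫φ*·x²·φ dx = 0.47186, so ⟨x²⟩ = 0.47186 / 1.2800.
⟨x²⟩ = 0.36864.

0.369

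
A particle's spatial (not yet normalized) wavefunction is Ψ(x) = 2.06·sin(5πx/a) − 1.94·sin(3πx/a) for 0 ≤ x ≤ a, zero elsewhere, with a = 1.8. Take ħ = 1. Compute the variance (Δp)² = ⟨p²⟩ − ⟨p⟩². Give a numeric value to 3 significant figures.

53.2

Compute ⟨p⟩ and ⟨p²⟩ separately; (Δp)² = ⟨p²⟩ − ⟨p⟩².
d²/dx² sin(jπx/a) = −(jπ/a)²·sin(jπx/a); on 0 ≤ x ≤ a, ∫sin²(jπx/a) dx = a/2 and ∫sin(jπx/a)·sin(lπx/a) dx = 0 for j ≠ l, so only diagonal terms survive in ∫|Ψ|² and ∫Ψ·Ψ″; ∫Ψ·Ψ′ dx = [Ψ²/2] between the walls = 0.
Normalization: ∫|Ψ|² dx = 7.2065.
⟨p⟩ = 0.0000 and ⟨p²⟩ = 53.246.
(Δp)² = 53.246 − (0.0000)² = 53.246.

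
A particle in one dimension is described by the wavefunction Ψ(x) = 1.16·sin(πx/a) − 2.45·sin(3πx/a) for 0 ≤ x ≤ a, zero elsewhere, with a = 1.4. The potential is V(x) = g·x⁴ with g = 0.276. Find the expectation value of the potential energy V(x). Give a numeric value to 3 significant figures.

0.135

⟨V⟩ = ∫ V(x)·|Ψ|² dx / ∫|Ψ|² dx.
On 0 ≤ x ≤ a (j ≠ l): ∫sin²(jπx/a) dx = a/2, ∫sin(jπx/a)·sin(lπx/a) dx = 0; diagonal moments ∫x·sin²(jπx/a) dx = a²/4, ∫x²·sin²(jπx/a) dx = a³·(1/6 − 1/(4j²π²)); cross terms ∫x·sin(jπx/a)·sin(lπx/a) dx = 0 for j + l even and −4jla²/(π²(j² − l²)²) for j + l odd, ∫x²·sin(jπx/a)·sin(lπx/a) dx = (−1)^(j+l)·4jla³/(π²(j² − l²)²); higher powers the same way via product-to-sum and parts.
State is unnormalized: ∫|Ψ|² dx = 5.1437, and ∫Ψ*·V(x)·Ψ dx = 0.69595, so ⟨V⟩ = 0.69595 / 5.1437.
⟨V⟩ = 0.13530.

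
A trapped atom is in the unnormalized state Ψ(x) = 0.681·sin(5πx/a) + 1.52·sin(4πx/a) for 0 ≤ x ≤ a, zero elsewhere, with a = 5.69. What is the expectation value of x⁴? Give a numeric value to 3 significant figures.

83.0

⟨x⁴⟩ = ∫ x⁴·|Ψ|² dx / ∫|Ψ|² dx (integrals over the domain).
On 0 ≤ x ≤ a (j ≠ l): ∫sin²(jπx/a) dx = a/2, ∫sin(jπx/a)·sin(lπx/a) dx = 0; diagonal moments ∫x·sin²(jπx/a) dx = a²/4, ∫x²·sin²(jπx/a) dx = a³·(1/6 − 1/(4j²π²)); cross terms ∫x·sin(jπx/a)·sin(lπx/a) dx = 0 for j + l even and −4jla²/(π²(j² − l²)²) for j + l odd, ∫x²·sin(jπx/a)·sin(lπx/a) dx = (−1)^(j+l)·4jla³/(π²(j² − l²)²); higher powers the same way via product-to-sum and parts.
State is unnormalized: ∫|Ψ|² dx = 7.8925, and ∫Ψ*·x⁴·Ψ dx = 655.45, so ⟨x⁴⟩ = 655.45 / 7.8925.
⟨x⁴⟩ = 83.047.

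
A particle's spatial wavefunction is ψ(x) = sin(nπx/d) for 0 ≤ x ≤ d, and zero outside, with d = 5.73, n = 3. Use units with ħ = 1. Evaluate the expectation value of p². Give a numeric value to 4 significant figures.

p² ψ = −ħ² d²ψ/dx²; ⟨p²⟩ = −ħ² ∫ ψ*·ψ'' dx / ∫|ψ|² dx.
d/dx sin(nπx/d) = (nπ/d)·cos(nπx/d) and d²/dx² sin(nπx/d) = −(nπ/d)²·sin(nπx/d); on 0 ≤ x ≤ d, ∫sin²(nπx/d) dx = d/2 and ∫sin(nπx/d)·cos(nπx/d) dx = 0.
State is unnormalized: ∫|ψ|² dx = 2.8650, and ∫ψ*·(−ħ² ψ'') dx = 7.7510, so ⟨p²⟩ = 7.7510 / 2.8650.
⟨p²⟩ = 2.7054.

2.705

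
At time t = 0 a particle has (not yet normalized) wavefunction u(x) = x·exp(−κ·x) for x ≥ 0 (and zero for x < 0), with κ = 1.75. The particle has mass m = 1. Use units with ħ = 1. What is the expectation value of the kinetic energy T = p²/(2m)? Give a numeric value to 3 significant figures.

T = −(ħ²/2m) d²/dx², so ⟨T⟩ = −(ħ²/2m) ∫ u*·u'' dx / ∫|u|² dx; with m = 1.
Differentiate x·exp(−κ·x) with the product rule; every integrand then reduces to terms xʲ·e^(−2κx) on [0, ∞), with ∫₀^∞ xʲ·e^(−2κx) dx = j!/(2κ)^(j+1).
State is unnormalized: ∫|u|² dx = 0.046647, and ∫u*·(−ħ²/2m · u'') dx = 0.071429, so ⟨T⟩ = 0.071429 / 0.046647.
⟨T⟩ = 1.5313.

1.53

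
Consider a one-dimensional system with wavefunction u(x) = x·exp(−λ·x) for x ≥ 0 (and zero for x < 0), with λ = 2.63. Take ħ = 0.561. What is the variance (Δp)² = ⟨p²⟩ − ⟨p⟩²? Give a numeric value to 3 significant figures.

Compute ⟨p⟩ and ⟨p²⟩ separately; (Δp)² = ⟨p²⟩ − ⟨p⟩².
Differentiate x·exp(−λ·x) with the product rule; every integrand then reduces to terms xʲ·e^(−2λx) on [0, ∞), with ∫₀^∞ xʲ·e^(−2λx) dx = j!/(2λ)^(j+1).
Normalization: ∫|u|² dx = 0.013743.
⟨p⟩ = 0.0000 and ⟨p²⟩ = 2.1769.
(Δp)² = 2.1769 − (0.0000)² = 2.1769.

2.18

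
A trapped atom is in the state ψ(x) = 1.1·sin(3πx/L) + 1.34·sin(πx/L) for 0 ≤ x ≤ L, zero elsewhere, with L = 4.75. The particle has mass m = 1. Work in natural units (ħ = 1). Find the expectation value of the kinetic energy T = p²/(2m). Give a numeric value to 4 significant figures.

T = −(ħ²/2m) d²/dx², so ⟨T⟩ = −(ħ²/2m) ∫ ψ*·ψ'' dx / ∫|ψ|² dx; with m = 1.
d²/dx² sin(jπx/L) = −(jπ/L)²·sin(jπx/L); on 0 ≤ x ≤ L, ∫sin²(jπx/L) dx = L/2 and ∫sin(jπx/L)·sin(lπx/L) dx = 0 for j ≠ l, so only diagonal terms survive in ∫|ψ|² and ∫ψ·ψ″; ∫ψ·ψ′ dx = [ψ²/2] between the walls = 0.
State is unnormalized: ∫|ψ|² dx = 7.1383, and ∫ψ*·(−ħ²/2m · ψ'') dx = 6.5896, so ⟨T⟩ = 6.5896 / 7.1383.
⟨T⟩ = 0.92313.

0.9231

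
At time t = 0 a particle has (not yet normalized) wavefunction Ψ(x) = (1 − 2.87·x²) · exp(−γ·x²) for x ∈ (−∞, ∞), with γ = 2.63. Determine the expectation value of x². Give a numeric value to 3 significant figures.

⟨x²⟩ = ∫ x²·|Ψ|² dx / ∫|Ψ|² dx (integrals over the domain).
Expand each integrand as polynomial × e^(−2γx²) and use ∫x^(2j)·e^(−2γx²) dx = (2j−1)!!/(4γ)^j · √(π/(2γ)), odd powers → 0; here √(π/(2γ)) = 0.77283.
State is unnormalized: ∫|Ψ|² dx = 0.52371, and ∫Ψ*·x²·Ψ dx = 0.035227, so ⟨x²⟩ = 0.035227 / 0.52371.
⟨x²⟩ = 0.067265.

0.0673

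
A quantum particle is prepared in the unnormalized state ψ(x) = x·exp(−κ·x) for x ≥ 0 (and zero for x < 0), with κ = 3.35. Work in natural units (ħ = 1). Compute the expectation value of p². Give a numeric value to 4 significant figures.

11.22

p² ψ = −ħ² d²ψ/dx²; ⟨p²⟩ = −ħ² ∫ ψ*·ψ'' dx / ∫|ψ|² dx.
Differentiate x·exp(−κ·x) with the product rule; every integrand then reduces to terms xʲ·e^(−2κx) on [0, ∞), with ∫₀^∞ xʲ·e^(−2κx) dx = j!/(2κ)^(j+1).
State is unnormalized: ∫|ψ|² dx = 0.0066498, and ∫ψ*·(−ħ² ψ'') dx = 0.074627, so ⟨p²⟩ = 0.074627 / 0.0066498.
⟨p²⟩ = 11.223.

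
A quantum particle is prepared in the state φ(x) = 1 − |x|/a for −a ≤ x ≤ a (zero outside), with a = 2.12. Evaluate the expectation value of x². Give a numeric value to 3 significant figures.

0.449

⟨x²⟩ = ∫ x²·|φ|² dx / ∫|φ|² dx (integrals over the domain).
φ is even, so ∫ over [−a, a] = 2∫₀ᵃ with φ = 1 − x/a there: ∫₀ᵃ (1 − x/a)² dx = a/3, ∫₀ᵃ x²(1 − x/a)² dx = a³/30, ∫₀ᵃ x⁴(1 − x/a)² dx = a⁵/105.
State is unnormalized: ∫|φ|² dx = 1.4133, and ∫φ*·x²·φ dx = 0.63521, so ⟨x²⟩ = 0.63521 / 1.4133.
⟨x²⟩ = 0.44944.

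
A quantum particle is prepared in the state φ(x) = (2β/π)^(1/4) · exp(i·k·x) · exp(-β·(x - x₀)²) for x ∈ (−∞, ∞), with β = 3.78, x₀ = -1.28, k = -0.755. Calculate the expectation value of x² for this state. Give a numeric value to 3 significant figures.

1.70

⟨x²⟩ = ∫ x²·|φ|² dx (integrals over the domain).
Gaussian moments (u = x − x₀): ∫u^(2j)·e^(−2βu²) du = (2j−1)!!/(4β)^j · √(π/(2β)), odd powers integrate to 0; here √(π/(2β)) = 0.64464.
⟨x²⟩ = 1.7045.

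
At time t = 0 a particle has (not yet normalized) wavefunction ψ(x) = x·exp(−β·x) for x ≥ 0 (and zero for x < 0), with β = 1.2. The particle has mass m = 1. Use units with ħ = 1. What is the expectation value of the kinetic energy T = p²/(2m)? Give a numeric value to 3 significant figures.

T = −(ħ²/2m) d²/dx², so ⟨T⟩ = −(ħ²/2m) ∫ ψ*·ψ'' dx / ∫|ψ|² dx; with m = 1.
Differentiate x·exp(−β·x) with the product rule; every integrand then reduces to terms xʲ·e^(−2βx) on [0, ∞), with ∫₀^∞ xʲ·e^(−2βx) dx = j!/(2β)^(j+1).
State is unnormalized: ∫|ψ|² dx = 0.14468, and ∫ψ*·(−ħ²/2m · ψ'') dx = 0.10417, so ⟨T⟩ = 0.10417 / 0.14468.
⟨T⟩ = 0.72000.

0.720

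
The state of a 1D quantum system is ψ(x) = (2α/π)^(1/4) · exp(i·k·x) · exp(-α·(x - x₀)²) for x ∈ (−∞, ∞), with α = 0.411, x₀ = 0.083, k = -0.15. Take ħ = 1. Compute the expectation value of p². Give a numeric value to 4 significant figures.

p² ψ = −ħ² d²ψ/dx²; ⟨p²⟩ = −ħ² ∫ ψ*·ψ'' dx.
Gaussian moments (u = x − x₀): ∫u^(2j)·e^(−2αu²) du = (2j−1)!!/(4α)^j · √(π/(2α)), odd powers integrate to 0; here √(π/(2α)) = 1.9550. Derivatives: ψ′ = (ik − 2αu)·ψ, ψ″ = ((ik − 2αu)² − 2α)·ψ; the odd-in-u pieces drop out.
⟨p²⟩ = 0.43350.

0.4335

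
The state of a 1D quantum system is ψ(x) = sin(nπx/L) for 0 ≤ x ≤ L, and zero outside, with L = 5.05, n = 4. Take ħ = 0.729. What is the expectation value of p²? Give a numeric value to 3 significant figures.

3.29

p² ψ = −ħ² d²ψ/dx²; ⟨p²⟩ = −ħ² ∫ ψ*·ψ'' dx / ∫|ψ|² dx.
d/dx sin(nπx/L) = (nπ/L)·cos(nπx/L) and d²/dx² sin(nπx/L) = −(nπ/L)²·sin(nπx/L); on 0 ≤ x ≤ L, ∫sin²(nπx/L) dx = L/2 and ∫sin(nπx/L)·cos(nπx/L) dx = 0.
State is unnormalized: ∫|ψ|² dx = 2.5250, and ∫ψ*·(−ħ² ψ'') dx = 8.3091, so ⟨p²⟩ = 8.3091 / 2.5250.
⟨p²⟩ = 3.2907.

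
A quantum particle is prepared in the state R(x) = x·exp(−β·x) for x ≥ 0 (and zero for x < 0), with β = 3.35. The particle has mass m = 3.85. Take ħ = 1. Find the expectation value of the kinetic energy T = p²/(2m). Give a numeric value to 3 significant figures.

T = −(ħ²/2m) d²/dx², so ⟨T⟩ = −(ħ²/2m) ∫ R*·R'' dx / ∫|R|² dx; with m = 3.85.
Differentiate x·exp(−β·x) with the product rule; every integrand then reduces to terms xʲ·e^(−2βx) on [0, ∞), with ∫₀^∞ xʲ·e^(−2βx) dx = j!/(2β)^(j+1).
State is unnormalized: ∫|R|² dx = 0.0066498, and ∫R*·(−ħ²/2m · R'') dx = 0.0096918, so ⟨T⟩ = 0.0096918 / 0.0066498.
⟨T⟩ = 1.4575.

1.46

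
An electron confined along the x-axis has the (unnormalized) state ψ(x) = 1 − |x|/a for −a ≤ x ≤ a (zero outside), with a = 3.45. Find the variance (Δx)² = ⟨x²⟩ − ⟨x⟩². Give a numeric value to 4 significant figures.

Compute ⟨x⟩ and ⟨x²⟩ separately, then (Δx)² = ⟨x²⟩ − ⟨x⟩².
ψ is even, so ∫ over [−a, a] = 2∫₀ᵃ with ψ = 1 − x/a there: ∫₀ᵃ (1 − x/a)² dx = a/3, ∫₀ᵃ x²(1 − x/a)² dx = a³/30, ∫₀ᵃ x⁴(1 − x/a)² dx = a⁵/105.
Normalization: ∫|ψ|² dx = 2.3000.
⟨x⟩ = 0.0000 and ⟨x²⟩ = 1.1903.
(Δx)² = 1.1903 − (0.0000)² = 1.1903.

1.190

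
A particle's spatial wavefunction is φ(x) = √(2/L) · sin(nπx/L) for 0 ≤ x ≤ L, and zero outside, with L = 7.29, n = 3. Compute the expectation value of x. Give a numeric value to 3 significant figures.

3.65

⟨x⟩ = ∫ x·|φ|² dx (integrals over the domain).
With sin²θ = (1 − cos2θ)/2 on 0 ≤ x ≤ L: ∫sin²(nπx/L) dx = L/2, ∫x·sin²(nπx/L) dx = L²/4, ∫x²·sin²(nπx/L) dx = L³·(1/6 − 1/(4n²π²)); higher powers xᵏ the same way, integrating xᵏ·cos(2nπx/L) by parts.
⟨x⟩ = 3.6450.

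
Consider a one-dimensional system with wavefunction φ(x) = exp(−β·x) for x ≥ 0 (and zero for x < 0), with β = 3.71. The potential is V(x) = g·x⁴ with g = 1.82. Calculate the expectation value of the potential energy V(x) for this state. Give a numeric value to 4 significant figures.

⟨V⟩ = ∫ V(x)·|φ|² dx / ∫|φ|² dx.
Every integrand reduces to terms xʲ·e^(−2βx) on [0, ∞); use ∫₀^∞ xʲ·e^(−2βx) dx = j!/(2β)^(j+1).
State is unnormalized: ∫|φ|² dx = 0.13477, and ∫φ*·V(x)·φ dx = 0.0019421, so ⟨V⟩ = 0.0019421 / 0.13477.
⟨V⟩ = 0.014410.

0.01441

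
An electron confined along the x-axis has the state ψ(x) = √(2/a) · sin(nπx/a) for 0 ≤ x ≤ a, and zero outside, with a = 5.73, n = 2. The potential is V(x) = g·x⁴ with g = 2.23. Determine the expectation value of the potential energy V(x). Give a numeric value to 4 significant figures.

⟨V⟩ = ∫ V(x)·|ψ|² dx.
With sin²θ = (1 − cos2θ)/2 on 0 ≤ x ≤ a: ∫sin²(nπx/a) dx = a/2, ∫x·sin²(nπx/a) dx = a²/4, ∫x²·sin²(nπx/a) dx = a³·(1/6 − 1/(4n²π²)); higher powers xᵏ the same way, integrating xᵏ·cos(2nπx/a) by parts.
⟨V⟩ = 422.21.

422.2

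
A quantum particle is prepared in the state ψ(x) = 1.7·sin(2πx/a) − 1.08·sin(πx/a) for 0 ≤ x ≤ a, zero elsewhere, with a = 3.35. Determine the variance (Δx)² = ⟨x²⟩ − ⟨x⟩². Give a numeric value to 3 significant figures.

Compute ⟨x⟩ and ⟨x²⟩ separately, then (Δx)² = ⟨x²⟩ − ⟨x⟩².
On 0 ≤ x ≤ a (j ≠ l): ∫sin²(jπx/a) dx = a/2, ∫sin(jπx/a)·sin(lπx/a) dx = 0; diagonal moments ∫x·sin²(jπx/a) dx = a²/4, ∫x²·sin²(jπx/a) dx = a³·(1/6 − 1/(4j²π²)); cross terms ∫x·sin(jπx/a)·sin(lπx/a) dx = 0 for j + l even and −4jla²/(π²(j² − l²)²) for j + l odd, ∫x²·sin(jπx/a)·sin(lπx/a) dx = (−1)^(j+l)·4jla³/(π²(j² − l²)²); higher powers the same way via product-to-sum and parts.
Normalization: ∫|ψ|² dx = 6.7945.
⟨x⟩ = 2.2212 and ⟨x²⟩ = 5.3060.
(Δx)² = 5.3060 − (2.2212)² = 0.37208.

0.372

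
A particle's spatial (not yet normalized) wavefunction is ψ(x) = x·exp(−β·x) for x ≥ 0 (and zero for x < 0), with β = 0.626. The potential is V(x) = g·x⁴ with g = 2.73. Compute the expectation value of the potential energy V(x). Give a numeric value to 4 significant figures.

⟨V⟩ = ∫ V(x)·|ψ|² dx / ∫|ψ|² dx.
Every integrand reduces to terms xʲ·e^(−2βx) on [0, ∞); use ∫₀^∞ xʲ·e^(−2βx) dx = j!/(2β)^(j+1).
State is unnormalized: ∫|ψ|² dx = 1.0191, and ∫ψ*·V(x)·ψ dx = 407.63, so ⟨V⟩ = 407.63 / 1.0191.
⟨V⟩ = 399.99.

400.0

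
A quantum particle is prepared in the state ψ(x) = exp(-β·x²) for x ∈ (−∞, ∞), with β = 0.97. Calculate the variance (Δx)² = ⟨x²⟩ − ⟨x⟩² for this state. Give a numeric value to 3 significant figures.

0.258

Compute ⟨x⟩ and ⟨x²⟩ separately, then (Δx)² = ⟨x²⟩ − ⟨x⟩².
Gaussian moments: ∫x^(2j)·e^(−2βx²) dx = (2j−1)!!/(4β)^j · √(π/(2β)), odd powers integrate to 0; here √(π/(2β)) = 1.2725.
Normalization: ∫|ψ|² dx = 1.2725.
⟨x⟩ = 0.0000 and ⟨x²⟩ = 0.25773.
(Δx)² = 0.25773 − (0.0000)² = 0.25773.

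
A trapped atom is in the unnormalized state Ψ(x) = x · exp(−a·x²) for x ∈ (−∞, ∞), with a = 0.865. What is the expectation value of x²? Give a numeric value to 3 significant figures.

0.867

⟨x²⟩ = ∫ x²·|Ψ|² dx / ∫|Ψ|² dx (integrals over the domain).
Expand each integrand as polynomial × e^(−2ax²) and use ∫x^(2j)·e^(−2ax²) dx = (2j−1)!!/(4a)^j · √(π/(2a)), odd powers → 0; here √(π/(2a)) = 1.3476.
State is unnormalized: ∫|Ψ|² dx = 0.38947, and ∫Ψ*·x²·Ψ dx = 0.33769, so ⟨x²⟩ = 0.33769 / 0.38947.
⟨x²⟩ = 0.86705.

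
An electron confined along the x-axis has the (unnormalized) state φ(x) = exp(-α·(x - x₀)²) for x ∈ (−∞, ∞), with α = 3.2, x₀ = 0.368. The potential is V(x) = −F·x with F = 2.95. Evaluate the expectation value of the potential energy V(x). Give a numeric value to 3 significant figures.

⟨V⟩ = ∫ V(x)·|φ|² dx / ∫|φ|² dx.
Gaussian moments (u = x − x₀): ∫u^(2j)·e^(−2αu²) du = (2j−1)!!/(4α)^j · √(π/(2α)), odd powers integrate to 0; here √(π/(2α)) = 0.70062.
State is unnormalized: ∫|φ|² dx = 0.70062, and ∫φ*·V(x)·φ dx = -0.76060, so ⟨V⟩ = -0.76060 / 0.70062.
⟨V⟩ = -1.0856.

-1.09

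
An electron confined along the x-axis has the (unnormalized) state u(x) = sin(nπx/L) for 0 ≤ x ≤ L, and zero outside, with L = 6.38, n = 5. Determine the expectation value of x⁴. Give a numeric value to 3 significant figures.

325.

⟨x⁴⟩ = ∫ x⁴·|u|² dx / ∫|u|² dx (integrals over the domain).
With sin²θ = (1 − cos2θ)/2 on 0 ≤ x ≤ L: ∫sin²(nπx/L) dx = L/2, ∫x·sin²(nπx/L) dx = L²/4, ∫x²·sin²(nπx/L) dx = L³·(1/6 − 1/(4n²π²)); higher powers xᵏ the same way, integrating xᵏ·cos(2nπx/L) by parts.
State is unnormalized: ∫|u|² dx = 3.1900, and ∫u*·x⁴·u dx = 1035.8, so ⟨x⁴⟩ = 1035.8 / 3.1900.
⟨x⁴⟩ = 324.70.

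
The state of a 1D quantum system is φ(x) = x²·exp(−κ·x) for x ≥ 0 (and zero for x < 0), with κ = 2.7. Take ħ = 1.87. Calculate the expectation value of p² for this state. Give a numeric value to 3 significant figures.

p² φ = −ħ² d²φ/dx²; ⟨p²⟩ = −ħ² ∫ φ*·φ'' dx / ∫|φ|² dx.
Differentiate x²·exp(−κ·x) with the product rule; every integrand then reduces to terms xʲ·e^(−2κx) on [0, ∞), with ∫₀^∞ xʲ·e^(−2κx) dx = j!/(2κ)^(j+1).
State is unnormalized: ∫|φ|² dx = 0.0052269, and ∫φ*·(−ħ² φ'') dx = 0.044415, so ⟨p²⟩ = 0.044415 / 0.0052269.
⟨p²⟩ = 8.4975.

8.50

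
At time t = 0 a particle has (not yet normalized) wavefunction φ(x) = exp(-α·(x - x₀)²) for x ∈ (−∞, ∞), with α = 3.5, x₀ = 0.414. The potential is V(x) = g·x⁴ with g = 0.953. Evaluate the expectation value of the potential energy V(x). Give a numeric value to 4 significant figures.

⟨V⟩ = ∫ V(x)·|φ|² dx / ∫|φ|² dx.
Gaussian moments (u = x − x₀): ∫u^(2j)·e^(−2αu²) du = (2j−1)!!/(4α)^j · √(π/(2α)), odd powers integrate to 0; here √(π/(2α)) = 0.66992.
State is unnormalized: ∫|φ|² dx = 0.66992, and ∫φ*·V(x)·φ dx = 0.075424, so ⟨V⟩ = 0.075424 / 0.66992.
⟨V⟩ = 0.11259.

0.1126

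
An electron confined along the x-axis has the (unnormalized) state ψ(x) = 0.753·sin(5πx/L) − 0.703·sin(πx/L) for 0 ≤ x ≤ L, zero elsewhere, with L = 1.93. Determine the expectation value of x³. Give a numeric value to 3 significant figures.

⟨x³⟩ = ∫ x³·|ψ|² dx / ∫|ψ|² dx (integrals over the domain).
On 0 ≤ x ≤ L (j ≠ l): ∫sin²(jπx/L) dx = L/2, ∫sin(jπx/L)·sin(lπx/L) dx = 0; diagonal moments ∫x·sin²(jπx/L) dx = L²/4, ∫x²·sin²(jπx/L) dx = L³·(1/6 − 1/(4j²π²)); cross terms ∫x·sin(jπx/L)·sin(lπx/L) dx = 0 for j + l even and −4jlL²/(π²(j² − l²)²) for j + l odd, ∫x²·sin(jπx/L)·sin(lπx/L) dx = (−1)^(j+l)·4jlL³/(π²(j² − l²)²); higher powers the same way via product-to-sum and parts.
State is unnormalized: ∫|ψ|² dx = 1.0241, and ∫ψ*·x³·ψ dx = 1.4905, so ⟨x³⟩ = 1.4905 / 1.0241.
⟨x³⟩ = 1.4555.

1.46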